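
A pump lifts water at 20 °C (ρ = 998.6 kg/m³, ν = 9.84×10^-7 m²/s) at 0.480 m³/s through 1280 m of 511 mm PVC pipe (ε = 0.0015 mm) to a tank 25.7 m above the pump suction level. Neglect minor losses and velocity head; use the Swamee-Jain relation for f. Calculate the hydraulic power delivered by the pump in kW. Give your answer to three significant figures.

V = 4Q/(πD²) = 2.341 m/s; Re = 1.22×10^6; ε/D = 2.94×10^-6; f = 0.01132
h_f = f(L/D)V²/2g = 7.916 m
Total head H = z + h_f = 25.7 + 7.916 = 33.62 m
P_hyd = ρgQH = 998.6·9.81·0.480·33.62 = 158.1 kW

P_hyd ≈ 158 kW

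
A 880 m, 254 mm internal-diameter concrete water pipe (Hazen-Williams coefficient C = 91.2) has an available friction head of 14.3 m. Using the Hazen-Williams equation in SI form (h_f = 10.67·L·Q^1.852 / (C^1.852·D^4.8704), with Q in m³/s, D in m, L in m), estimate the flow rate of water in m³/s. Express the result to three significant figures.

Rearranging: Q = [h_f·C^1.852·D^4.8704 / (10.67·L)]^(1/1.852)
Q = [14.3·91.2^1.852·0.254^4.8704 / (10.67·880)]^0.540 = 0.07475 m³/s

Q ≈ 0.0747 m³/s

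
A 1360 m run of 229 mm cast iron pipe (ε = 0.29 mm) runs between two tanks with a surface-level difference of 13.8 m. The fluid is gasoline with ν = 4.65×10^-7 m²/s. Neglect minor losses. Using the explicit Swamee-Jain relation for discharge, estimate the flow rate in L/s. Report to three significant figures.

Q ≈ 60.5 L/s

Swamee-Jain (Type II): Q = -0.965·√(gD⁵h_f/L)·ln[ε/(3.7D) + √(3.17ν²L/(gD³h_f))]
√(gD⁵h_f/L) = √(9.81·0.229⁵·13.8/1360) = 0.007918
ε/(3.7D) = 3.42×10^-4; √(3.17ν²L/(gD³h_f)) = 2.39×10^-5
Q = -0.965·0.007918·ln(3.662×10^-4) = 0.06045 m³/s
Check: V = 1.47 m/s, Re = 7.23×10^5, f = 0.02127, h_f = 13.9 m ≈ 13.8 m ✓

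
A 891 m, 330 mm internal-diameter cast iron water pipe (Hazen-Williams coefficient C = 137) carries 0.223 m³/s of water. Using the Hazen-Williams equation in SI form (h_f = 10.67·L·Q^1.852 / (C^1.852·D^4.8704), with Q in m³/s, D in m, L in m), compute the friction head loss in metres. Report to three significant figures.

h_f ≈ 14.4 m

h_f = 10.67·891·0.223^1.852 / (137^1.852·0.330^4.8704) = 14.42 m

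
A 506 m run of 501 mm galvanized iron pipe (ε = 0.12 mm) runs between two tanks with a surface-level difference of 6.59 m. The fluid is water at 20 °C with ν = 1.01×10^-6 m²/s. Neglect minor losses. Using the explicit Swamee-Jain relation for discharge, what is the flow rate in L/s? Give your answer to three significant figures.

Swamee-Jain (Type II): Q = -0.965·√(gD⁵h_f/L)·ln[ε/(3.7D) + √(3.17ν²L/(gD³h_f))]
√(gD⁵h_f/L) = √(9.81·0.501⁵·6.59/506) = 0.06350
ε/(3.7D) = 6.47×10^-5; √(3.17ν²L/(gD³h_f)) = 1.42×10^-5
Q = -0.965·0.06350·ln(7.892×10^-5) = 0.5789 m³/s
Check: V = 2.94 m/s, Re = 1.46×10^6, f = 0.01493, h_f = 6.63 m ≈ 6.59 m ✓

Q ≈ 579 L/s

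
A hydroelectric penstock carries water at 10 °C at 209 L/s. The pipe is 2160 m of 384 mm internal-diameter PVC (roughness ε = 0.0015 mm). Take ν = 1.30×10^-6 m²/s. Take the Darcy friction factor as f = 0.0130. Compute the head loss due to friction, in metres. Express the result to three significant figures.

h_f ≈ 12.1 m

V = 4Q/(πD²) = 4·0.209/(π·0.384²) = 1.805 m/s
h_f = f(L/D)V²/(2g) = 0.01300·(2160/0.384)·1.805²/(2·9.81) = 12.14 m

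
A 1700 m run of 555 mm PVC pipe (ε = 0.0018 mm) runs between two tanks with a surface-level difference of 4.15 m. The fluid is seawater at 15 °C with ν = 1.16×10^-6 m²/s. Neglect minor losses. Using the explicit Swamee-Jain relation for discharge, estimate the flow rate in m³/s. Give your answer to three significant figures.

Q ≈ 0.353 m³/s

Swamee-Jain (Type II): Q = -0.965·√(gD⁵h_f/L)·ln[ε/(3.7D) + √(3.17ν²L/(gD³h_f))]
√(gD⁵h_f/L) = √(9.81·0.555⁵·4.15/1700) = 0.03551
ε/(3.7D) = 8.77×10^-7; √(3.17ν²L/(gD³h_f)) = 3.23×10^-5
Q = -0.965·0.03551·ln(3.316×10^-5) = 0.3535 m³/s
Check: V = 1.46 m/s, Re = 6.99×10^5, f = 0.01241, h_f = 4.13 m ≈ 4.15 m ✓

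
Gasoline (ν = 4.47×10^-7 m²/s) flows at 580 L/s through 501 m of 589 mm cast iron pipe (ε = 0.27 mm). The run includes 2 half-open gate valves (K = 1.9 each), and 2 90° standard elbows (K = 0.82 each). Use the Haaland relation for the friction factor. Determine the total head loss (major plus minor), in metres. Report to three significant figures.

V = 4Q/(πD²) = 2.129 m/s; V²/2g = 0.2309 m
Re = 2.80×10^6, ε/D = 4.58×10^-4 → f = 0.01658 (Haaland)
Major: h_f = f(L/D)·V²/2g = 0.01658·850.6·0.2309 = 3.258 m
Minor: ΣK = 5.44; h_m = ΣK·V²/2g = 1.256 m
Total H_L = 3.258 + 1.256 = 4.514 m

H_L ≈ 4.51 m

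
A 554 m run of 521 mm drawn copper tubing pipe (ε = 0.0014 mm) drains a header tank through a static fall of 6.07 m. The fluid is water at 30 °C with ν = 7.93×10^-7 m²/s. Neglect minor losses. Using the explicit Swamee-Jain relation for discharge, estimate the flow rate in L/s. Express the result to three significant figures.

Swamee-Jain (Type II): Q = -0.965·√(gD⁵h_f/L)·ln[ε/(3.7D) + √(3.17ν²L/(gD³h_f))]
√(gD⁵h_f/L) = √(9.81·0.521⁵·6.07/554) = 0.06423
ε/(3.7D) = 7.26×10^-7; √(3.17ν²L/(gD³h_f)) = 1.15×10^-5
Q = -0.965·0.06423·ln(1.218×10^-5) = 0.7014 m³/s
Check: V = 3.29 m/s, Re = 2.16×10^6, f = 0.01035, h_f = 6.07 m ≈ 6.07 m ✓

Q ≈ 701 L/s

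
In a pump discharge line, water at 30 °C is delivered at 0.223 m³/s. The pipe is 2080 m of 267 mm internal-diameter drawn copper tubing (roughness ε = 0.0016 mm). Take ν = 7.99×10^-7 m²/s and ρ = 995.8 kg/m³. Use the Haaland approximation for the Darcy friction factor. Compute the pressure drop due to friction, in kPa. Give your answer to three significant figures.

V = 4Q/(πD²) = 4·0.223/(π·0.267²) = 3.983 m/s
Re = VD/ν = 3.983·0.267/7.99×10^-7 = 1.33×10^6 → turbulent
ε/D = 0.0016/267 = 5.99×10^-6
Haaland: f = 0.01118
h_f = f(L/D)V²/(2g) = 0.01118·(2080/0.267)·3.983²/(2·9.81) = 70.39 m
Δp = ρg·h_f = 995.8·9.81·70.39 = 687.7 kPa

Δp ≈ 688 kPa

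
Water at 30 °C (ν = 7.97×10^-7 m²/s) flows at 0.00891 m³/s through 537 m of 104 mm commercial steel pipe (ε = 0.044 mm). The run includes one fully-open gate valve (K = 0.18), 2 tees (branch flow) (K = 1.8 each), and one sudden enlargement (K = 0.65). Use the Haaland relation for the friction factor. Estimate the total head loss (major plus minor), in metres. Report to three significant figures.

H_L ≈ 5.74 m

V = 4Q/(πD²) = 1.049 m/s; V²/2g = 0.05607 m
Re = 1.37×10^5, ε/D = 4.23×10^-4 → f = 0.01897 (Haaland)
Major: h_f = f(L/D)·V²/2g = 0.01897·5163·0.05607 = 5.492 m
Minor: ΣK = 4.43; h_m = ΣK·V²/2g = 0.2484 m
Total H_L = 5.492 + 0.2484 = 5.741 m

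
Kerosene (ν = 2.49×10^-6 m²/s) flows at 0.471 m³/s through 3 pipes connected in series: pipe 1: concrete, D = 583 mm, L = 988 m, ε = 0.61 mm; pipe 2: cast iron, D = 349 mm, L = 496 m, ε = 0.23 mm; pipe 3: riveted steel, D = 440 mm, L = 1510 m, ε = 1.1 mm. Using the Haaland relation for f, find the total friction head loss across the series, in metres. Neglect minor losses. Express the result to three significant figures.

Pipe 1: V = 1.764 m/s, Re = 4.13×10^5, ε/D = 0.00105, f = 0.02050, h_1 = f(L/D)V²/2g = 5.513 m
Pipe 2: V = 4.924 m/s, Re = 6.90×10^5, ε/D = 6.59×10^-4, f = 0.01833, h_2 = f(L/D)V²/2g = 32.20 m
Pipe 3: V = 3.098 m/s, Re = 5.47×10^5, ε/D = 0.00250, f = 0.02518, h_3 = f(L/D)V²/2g = 42.26 m
Series → Q common, losses add: H = Σh = 79.96 m

H ≈ 80.0 m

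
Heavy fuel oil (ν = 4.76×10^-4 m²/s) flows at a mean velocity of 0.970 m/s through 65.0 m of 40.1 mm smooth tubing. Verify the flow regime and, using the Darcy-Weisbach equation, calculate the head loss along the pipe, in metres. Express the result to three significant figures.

h_f ≈ 60.9 m

Re = VD/ν = 0.970·0.04010/4.76×10^-4 = 81.7 → laminar (Re < 2300)
f = 64/Re = 0.7832
h_f = f(L/D)V²/(2g) = 0.7832·(65.0/0.04010)·0.970²/(2·9.81) = 60.88 m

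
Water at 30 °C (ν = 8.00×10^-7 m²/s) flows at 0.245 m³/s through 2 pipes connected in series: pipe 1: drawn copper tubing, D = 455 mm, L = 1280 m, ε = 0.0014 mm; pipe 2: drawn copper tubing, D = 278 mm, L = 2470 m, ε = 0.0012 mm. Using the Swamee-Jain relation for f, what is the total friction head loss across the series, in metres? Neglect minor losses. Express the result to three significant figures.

H ≈ 85.8 m

Pipe 1: V = 1.507 m/s, Re = 8.57×10^5, ε/D = 3.08×10^-6, f = 0.01198, h_1 = f(L/D)V²/2g = 3.902 m
Pipe 2: V = 4.036 m/s, Re = 1.40×10^6, ε/D = 4.32×10^-6, f = 0.01111, h_2 = f(L/D)V²/2g = 81.95 m
Series → Q common, losses add: H = Σh = 85.85 m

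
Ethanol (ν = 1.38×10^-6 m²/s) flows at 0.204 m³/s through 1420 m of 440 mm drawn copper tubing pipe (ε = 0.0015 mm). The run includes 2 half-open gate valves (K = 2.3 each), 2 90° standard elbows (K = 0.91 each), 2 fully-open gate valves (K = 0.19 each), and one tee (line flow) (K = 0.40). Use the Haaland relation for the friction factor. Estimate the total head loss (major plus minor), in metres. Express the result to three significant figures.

V = 4Q/(πD²) = 1.342 m/s; V²/2g = 0.09174 m
Re = 4.28×10^5, ε/D = 3.41×10^-6 → f = 0.01347 (Haaland)
Major: h_f = f(L/D)·V²/2g = 0.01347·3227·0.09174 = 3.988 m
Minor: ΣK = 7.20; h_m = ΣK·V²/2g = 0.6605 m
Total H_L = 3.988 + 0.6605 = 4.648 m

H_L ≈ 4.65 m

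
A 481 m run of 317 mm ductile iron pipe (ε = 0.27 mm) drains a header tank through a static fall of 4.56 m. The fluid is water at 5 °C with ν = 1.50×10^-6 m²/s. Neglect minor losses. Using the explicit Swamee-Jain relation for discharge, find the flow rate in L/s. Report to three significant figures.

Swamee-Jain (Type II): Q = -0.965·√(gD⁵h_f/L)·ln[ε/(3.7D) + √(3.17ν²L/(gD³h_f))]
√(gD⁵h_f/L) = √(9.81·0.317⁵·4.56/481) = 0.01725
ε/(3.7D) = 2.30×10^-4; √(3.17ν²L/(gD³h_f)) = 4.91×10^-5
Q = -0.965·0.01725·ln(2.793×10^-4) = 0.1363 m³/s
Check: V = 1.73 m/s, Re = 3.65×10^5, f = 0.01992, h_f = 4.59 m ≈ 4.56 m ✓

Q ≈ 136 L/s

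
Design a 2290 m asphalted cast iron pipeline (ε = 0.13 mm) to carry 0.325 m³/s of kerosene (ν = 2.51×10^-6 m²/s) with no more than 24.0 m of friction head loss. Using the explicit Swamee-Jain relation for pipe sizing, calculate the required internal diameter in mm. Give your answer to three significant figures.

Swamee-Jain (Type III): D = 0.66·[ε^1.25·(LQ²/(gh_f))^4.75 + ν·Q^9.4·(L/(gh_f))^5.2]^0.04
LQ²/(gh_f) = 1.027; L/(gh_f) = 9.726
Term 1 = ε^1.25·(…)^4.75 = 1.58×10^-5; Term 2 = ν·Q^9.4·(…)^5.2 = 8.89×10^-6
D = 0.66·(1.58×10^-5 + 8.89×10^-6)^0.04 = 0.4317 m = 432 mm
Check: V = 2.22 m/s, Re = 3.82×10^5, f = 0.01672, h_f = 22.3 m ≈ 24.0 m ✓

D ≈ 432 mm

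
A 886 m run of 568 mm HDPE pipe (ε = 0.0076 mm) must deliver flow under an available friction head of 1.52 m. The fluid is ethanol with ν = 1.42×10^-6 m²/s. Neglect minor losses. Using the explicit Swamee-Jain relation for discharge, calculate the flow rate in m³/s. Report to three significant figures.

Swamee-Jain (Type II): Q = -0.965·√(gD⁵h_f/L)·ln[ε/(3.7D) + √(3.17ν²L/(gD³h_f))]
√(gD⁵h_f/L) = √(9.81·0.568⁵·1.52/886) = 0.03154
ε/(3.7D) = 3.62×10^-6; √(3.17ν²L/(gD³h_f)) = 4.55×10^-5
Q = -0.965·0.03154·ln(4.914×10^-5) = 0.3020 m³/s
Check: V = 1.19 m/s, Re = 4.77×10^5, f = 0.01341, h_f = 1.51 m ≈ 1.52 m ✓

Q ≈ 0.302 m³/s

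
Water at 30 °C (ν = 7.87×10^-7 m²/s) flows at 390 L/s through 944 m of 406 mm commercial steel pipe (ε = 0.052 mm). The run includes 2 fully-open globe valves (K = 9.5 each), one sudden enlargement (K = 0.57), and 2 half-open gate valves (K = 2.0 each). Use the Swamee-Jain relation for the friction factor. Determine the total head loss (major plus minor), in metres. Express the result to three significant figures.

V = 4Q/(πD²) = 3.012 m/s; V²/2g = 0.4625 m
Re = 1.55×10^6, ε/D = 1.28×10^-4 → f = 0.01351 (Swamee-Jain)
Major: h_f = f(L/D)·V²/2g = 0.01351·2325·0.4625 = 14.53 m
Minor: ΣK = 23.6; h_m = ΣK·V²/2g = 10.90 m
Total H_L = 14.53 + 10.90 = 25.44 m

H_L ≈ 25.4 m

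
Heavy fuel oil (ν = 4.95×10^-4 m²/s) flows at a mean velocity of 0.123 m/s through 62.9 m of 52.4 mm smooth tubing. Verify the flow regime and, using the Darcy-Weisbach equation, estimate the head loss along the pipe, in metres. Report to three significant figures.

Re = VD/ν = 0.123·0.05240/4.95×10^-4 = 13.0 → laminar (Re < 2300)
f = 64/Re = 4.915
h_f = f(L/D)V²/(2g) = 4.915·(62.9/0.05240)·0.123²/(2·9.81) = 4.550 m

h_f ≈ 4.55 m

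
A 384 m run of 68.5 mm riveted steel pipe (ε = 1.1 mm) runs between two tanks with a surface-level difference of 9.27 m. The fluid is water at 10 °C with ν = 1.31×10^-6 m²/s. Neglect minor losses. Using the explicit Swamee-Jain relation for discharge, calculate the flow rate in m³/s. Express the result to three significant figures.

Q ≈ 0.00310 m³/s

Swamee-Jain (Type II): Q = -0.965·√(gD⁵h_f/L)·ln[ε/(3.7D) + √(3.17ν²L/(gD³h_f))]
√(gD⁵h_f/L) = √(9.81·0.0685⁵·9.27/384) = 5.976×10^-4
ε/(3.7D) = 0.00434; √(3.17ν²L/(gD³h_f)) = 2.67×10^-4
Q = -0.965·5.976×10^-4·ln(0.004607) = 0.003103 m³/s
Check: V = 0.842 m/s, Re = 4.40×10^4, f = 0.04621, h_f = 9.36 m ≈ 9.27 m ✓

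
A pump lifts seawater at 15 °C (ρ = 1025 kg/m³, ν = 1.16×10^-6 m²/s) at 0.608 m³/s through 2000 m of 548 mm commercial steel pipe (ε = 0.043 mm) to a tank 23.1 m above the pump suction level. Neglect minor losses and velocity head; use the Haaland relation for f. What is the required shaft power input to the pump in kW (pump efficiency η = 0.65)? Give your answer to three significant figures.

P_shaft ≈ 366 kW

V = 4Q/(πD²) = 2.578 m/s; Re = 1.22×10^6; ε/D = 7.85×10^-5; f = 0.01278
h_f = f(L/D)V²/2g = 15.79 m
Total head H = z + h_f = 23.1 + 15.79 = 38.89 m
P_hyd = ρgQH = 1025·9.81·0.608·38.89 = 237.8 kW
P_shaft = P_hyd/η = 237.8/0.65 = 365.8 kW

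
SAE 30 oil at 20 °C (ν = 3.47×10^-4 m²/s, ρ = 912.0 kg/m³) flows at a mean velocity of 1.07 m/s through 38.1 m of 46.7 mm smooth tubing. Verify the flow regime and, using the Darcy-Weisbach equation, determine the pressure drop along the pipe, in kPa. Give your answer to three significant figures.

Re = VD/ν = 1.07·0.04670/3.47×10^-4 = 144 → laminar (Re < 2300)
f = 64/Re = 0.4444
h_f = f(L/D)V²/(2g) = 0.4444·(38.1/0.04670)·1.07²/(2·9.81) = 21.16 m
Δp = ρg·h_f = 912.0·9.81·21.16 = 189.3 kPa

Δp ≈ 189 kPa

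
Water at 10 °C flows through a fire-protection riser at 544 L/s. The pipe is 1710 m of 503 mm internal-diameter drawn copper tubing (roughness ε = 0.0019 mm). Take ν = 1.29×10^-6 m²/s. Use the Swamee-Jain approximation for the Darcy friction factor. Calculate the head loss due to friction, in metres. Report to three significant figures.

h_f ≈ 15.0 m

V = 4Q/(πD²) = 4·0.544/(π·0.503²) = 2.738 m/s
Re = VD/ν = 2.738·0.503/1.29×10^-6 = 1.07×10^6 → turbulent
ε/D = 0.0019/503 = 3.78×10^-6
Swamee-Jain: f = 0.01158
h_f = f(L/D)V²/(2g) = 0.01158·(1710/0.503)·2.738²/(2·9.81) = 15.04 m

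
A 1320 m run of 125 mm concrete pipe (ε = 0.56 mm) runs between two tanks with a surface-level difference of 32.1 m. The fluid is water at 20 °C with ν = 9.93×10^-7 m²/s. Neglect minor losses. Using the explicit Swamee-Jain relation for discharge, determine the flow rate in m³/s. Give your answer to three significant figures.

Q ≈ 0.0173 m³/s

Swamee-Jain (Type II): Q = -0.965·√(gD⁵h_f/L)·ln[ε/(3.7D) + √(3.17ν²L/(gD³h_f))]
√(gD⁵h_f/L) = √(9.81·0.125⁵·32.1/1320) = 0.002698
ε/(3.7D) = 0.00121; √(3.17ν²L/(gD³h_f)) = 8.19×10^-5
Q = -0.965·0.002698·ln(0.001293) = 0.01732 m³/s
Check: V = 1.41 m/s, Re = 1.78×10^5, f = 0.03015, h_f = 32.3 m ≈ 32.1 m ✓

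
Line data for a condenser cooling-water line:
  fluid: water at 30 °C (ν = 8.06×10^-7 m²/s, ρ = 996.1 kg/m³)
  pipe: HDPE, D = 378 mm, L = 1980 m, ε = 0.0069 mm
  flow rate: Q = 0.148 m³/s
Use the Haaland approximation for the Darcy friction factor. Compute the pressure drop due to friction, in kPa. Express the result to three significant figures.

Δp ≈ 58.2 kPa

V = 4Q/(πD²) = 4·0.148/(π·0.378²) = 1.319 m/s
Re = VD/ν = 1.319·0.378/8.06×10^-7 = 6.19×10^5 → turbulent
ε/D = 0.0069/378 = 1.83×10^-5
Haaland: f = 0.01283
h_f = f(L/D)V²/(2g) = 0.01283·(1980/0.378)·1.319²/(2·9.81) = 5.957 m
Δp = ρg·h_f = 996.1·9.81·5.957 = 58.21 kPa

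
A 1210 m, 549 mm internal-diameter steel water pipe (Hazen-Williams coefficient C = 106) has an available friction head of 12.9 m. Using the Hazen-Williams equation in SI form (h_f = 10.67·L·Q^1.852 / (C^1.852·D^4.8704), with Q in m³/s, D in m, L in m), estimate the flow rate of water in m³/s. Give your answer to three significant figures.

Rearranging: Q = [h_f·C^1.852·D^4.8704 / (10.67·L)]^(1/1.852)
Q = [12.9·106^1.852·0.549^4.8704 / (10.67·1210)]^0.540 = 0.5253 m³/s

Q ≈ 0.525 m³/s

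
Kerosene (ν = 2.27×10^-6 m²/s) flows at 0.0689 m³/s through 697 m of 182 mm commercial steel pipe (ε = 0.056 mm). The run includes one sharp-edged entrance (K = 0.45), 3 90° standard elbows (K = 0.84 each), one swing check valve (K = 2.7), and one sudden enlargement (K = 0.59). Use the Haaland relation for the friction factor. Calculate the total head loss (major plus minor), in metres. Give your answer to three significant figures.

H_L ≈ 26.1 m

V = 4Q/(πD²) = 2.648 m/s; V²/2g = 0.3575 m
Re = 2.12×10^5, ε/D = 3.08×10^-4 → f = 0.01744 (Haaland)
Major: h_f = f(L/D)·V²/2g = 0.01744·3830·0.3575 = 23.87 m
Minor: ΣK = 6.26; h_m = ΣK·V²/2g = 2.238 m
Total H_L = 23.87 + 2.238 = 26.11 m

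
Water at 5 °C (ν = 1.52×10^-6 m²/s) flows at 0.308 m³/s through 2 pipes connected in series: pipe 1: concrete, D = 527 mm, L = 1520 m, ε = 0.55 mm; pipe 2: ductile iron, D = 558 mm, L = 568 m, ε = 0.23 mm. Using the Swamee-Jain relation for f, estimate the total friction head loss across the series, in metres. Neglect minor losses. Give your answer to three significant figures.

Pipe 1: V = 1.412 m/s, Re = 4.90×10^5, ε/D = 0.00104, f = 0.02056, h_1 = f(L/D)V²/2g = 6.025 m
Pipe 2: V = 1.259 m/s, Re = 4.62×10^5, ε/D = 4.12×10^-4, f = 0.01728, h_2 = f(L/D)V²/2g = 1.422 m
Series → Q common, losses add: H = Σh = 7.447 m

H ≈ 7.45 m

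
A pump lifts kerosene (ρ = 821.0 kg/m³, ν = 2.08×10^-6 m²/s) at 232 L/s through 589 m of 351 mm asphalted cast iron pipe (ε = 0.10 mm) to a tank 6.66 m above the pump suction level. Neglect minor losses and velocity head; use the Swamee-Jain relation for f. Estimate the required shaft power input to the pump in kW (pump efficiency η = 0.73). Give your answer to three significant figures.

P_shaft ≈ 37.8 kW

V = 4Q/(πD²) = 2.398 m/s; Re = 4.05×10^5; ε/D = 2.85×10^-4; f = 0.01651
h_f = f(L/D)V²/2g = 8.120 m
Total head H = z + h_f = 6.66 + 8.120 = 14.78 m
P_hyd = ρgQH = 821.0·9.81·0.232·14.78 = 27.62 kW
P_shaft = P_hyd/η = 27.62/0.73 = 37.83 kW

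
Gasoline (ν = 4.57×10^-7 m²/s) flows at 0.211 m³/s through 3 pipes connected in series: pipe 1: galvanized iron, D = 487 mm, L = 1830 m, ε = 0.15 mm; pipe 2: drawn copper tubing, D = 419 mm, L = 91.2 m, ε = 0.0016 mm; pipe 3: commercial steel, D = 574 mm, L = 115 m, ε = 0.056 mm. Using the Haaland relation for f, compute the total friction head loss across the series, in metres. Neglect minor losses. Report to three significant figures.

Pipe 1: V = 1.133 m/s, Re = 1.21×10^6, ε/D = 3.08×10^-4, f = 0.01557, h_1 = f(L/D)V²/2g = 3.827 m
Pipe 2: V = 1.530 m/s, Re = 1.40×10^6, ε/D = 3.82×10^-6, f = 0.01103, h_2 = f(L/D)V²/2g = 0.2867 m
Pipe 3: V = 0.8154 m/s, Re = 1.02×10^6, ε/D = 9.76×10^-5, f = 0.01326, h_3 = f(L/D)V²/2g = 0.09006 m
Series → Q common, losses add: H = Σh = 4.204 m

H ≈ 4.20 m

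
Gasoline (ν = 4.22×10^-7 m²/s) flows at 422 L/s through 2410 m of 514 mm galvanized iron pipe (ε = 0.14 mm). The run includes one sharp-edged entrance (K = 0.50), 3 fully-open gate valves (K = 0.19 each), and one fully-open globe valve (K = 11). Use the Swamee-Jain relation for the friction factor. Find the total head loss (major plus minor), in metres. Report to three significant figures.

V = 4Q/(πD²) = 2.034 m/s; V²/2g = 0.2108 m
Re = 2.48×10^6, ε/D = 2.72×10^-4 → f = 0.01504 (Swamee-Jain)
Major: h_f = f(L/D)·V²/2g = 0.01504·4689·0.2108 = 14.86 m
Minor: ΣK = 12.1; h_m = ΣK·V²/2g = 2.544 m
Total H_L = 14.86 + 2.544 = 17.41 m

H_L ≈ 17.4 m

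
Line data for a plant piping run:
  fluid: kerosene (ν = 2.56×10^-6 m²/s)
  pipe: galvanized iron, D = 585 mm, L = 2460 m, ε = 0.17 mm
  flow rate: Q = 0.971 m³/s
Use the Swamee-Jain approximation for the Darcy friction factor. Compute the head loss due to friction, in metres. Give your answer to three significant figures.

h_f ≈ 44.2 m

V = 4Q/(πD²) = 4·0.971/(π·0.585²) = 3.613 m/s
Re = VD/ν = 3.613·0.585/2.56×10^-6 = 8.26×10^5 → turbulent
ε/D = 0.17/585 = 2.91×10^-4
Swamee-Jain: f = 0.01581
h_f = f(L/D)V²/(2g) = 0.01581·(2460/0.585)·3.613²/(2·9.81) = 44.24 m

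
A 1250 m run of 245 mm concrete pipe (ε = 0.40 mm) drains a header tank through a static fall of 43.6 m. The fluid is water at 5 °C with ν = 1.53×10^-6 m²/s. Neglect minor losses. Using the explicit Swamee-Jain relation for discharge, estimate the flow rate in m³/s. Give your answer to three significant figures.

Swamee-Jain (Type II): Q = -0.965·√(gD⁵h_f/L)·ln[ε/(3.7D) + √(3.17ν²L/(gD³h_f))]
√(gD⁵h_f/L) = √(9.81·0.245⁵·43.6/1250) = 0.01738
ε/(3.7D) = 4.41×10^-4; √(3.17ν²L/(gD³h_f)) = 3.84×10^-5
Q = -0.965·0.01738·ln(4.797×10^-4) = 0.1282 m³/s
Check: V = 2.72 m/s, Re = 4.35×10^5, f = 0.02282, h_f = 43.9 m ≈ 43.6 m ✓

Q ≈ 0.128 m³/s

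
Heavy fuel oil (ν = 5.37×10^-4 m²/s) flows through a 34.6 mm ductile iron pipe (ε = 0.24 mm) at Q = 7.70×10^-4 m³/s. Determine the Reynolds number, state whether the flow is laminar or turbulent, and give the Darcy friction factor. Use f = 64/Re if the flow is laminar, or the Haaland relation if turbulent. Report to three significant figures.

Re ≈ 52.8; laminar; f = 64/Re ≈ 1.21

V = 4Q/(πD²) = 0.8189 m/s
Re = VD/ν = 0.8189·0.0346/5.37×10^-4 = 52.8
Re < 2300 → laminar → f = 64/Re = 1.213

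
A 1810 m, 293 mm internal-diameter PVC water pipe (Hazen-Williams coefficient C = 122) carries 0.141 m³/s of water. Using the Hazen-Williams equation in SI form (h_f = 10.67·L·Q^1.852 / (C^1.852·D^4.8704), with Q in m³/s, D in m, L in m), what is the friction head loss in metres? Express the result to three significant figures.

h_f = 10.67·1810·0.141^1.852 / (122^1.852·0.293^4.8704) = 27.72 m

h_f ≈ 27.7 m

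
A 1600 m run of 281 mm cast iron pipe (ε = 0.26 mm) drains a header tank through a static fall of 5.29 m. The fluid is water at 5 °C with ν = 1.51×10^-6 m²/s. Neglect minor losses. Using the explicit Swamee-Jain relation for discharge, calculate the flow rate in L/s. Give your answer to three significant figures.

Swamee-Jain (Type II): Q = -0.965·√(gD⁵h_f/L)·ln[ε/(3.7D) + √(3.17ν²L/(gD³h_f))]
√(gD⁵h_f/L) = √(9.81·0.281⁵·5.29/1600) = 0.007538
ε/(3.7D) = 2.50×10^-4; √(3.17ν²L/(gD³h_f)) = 1.00×10^-4
Q = -0.965·0.007538·ln(3.503×10^-4) = 0.05788 m³/s
Check: V = 0.933 m/s, Re = 1.74×10^5, f = 0.02109, h_f = 5.33 m ≈ 5.29 m ✓

Q ≈ 57.9 L/s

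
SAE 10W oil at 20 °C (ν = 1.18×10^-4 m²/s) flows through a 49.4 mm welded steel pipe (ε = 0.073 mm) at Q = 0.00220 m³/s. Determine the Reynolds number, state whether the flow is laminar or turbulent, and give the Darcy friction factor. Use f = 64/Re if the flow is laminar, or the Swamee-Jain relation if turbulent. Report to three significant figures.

V = 4Q/(πD²) = 1.148 m/s
Re = VD/ν = 1.148·0.0494/1.18×10^-4 = 481
Re < 2300 → laminar → f = 64/Re = 0.1332

Re ≈ 481; laminar; f = 64/Re ≈ 0.133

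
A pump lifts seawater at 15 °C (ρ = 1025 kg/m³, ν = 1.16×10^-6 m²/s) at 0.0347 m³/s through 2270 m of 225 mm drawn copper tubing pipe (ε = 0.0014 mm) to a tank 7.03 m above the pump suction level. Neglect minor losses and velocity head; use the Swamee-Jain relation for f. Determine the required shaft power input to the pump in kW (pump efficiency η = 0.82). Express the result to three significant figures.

V = 4Q/(πD²) = 0.8727 m/s; Re = 1.69×10^5; ε/D = 6.22×10^-6; f = 0.01610
h_f = f(L/D)V²/2g = 6.306 m
Total head H = z + h_f = 7.03 + 6.306 = 13.34 m
P_hyd = ρgQH = 1025·9.81·0.0347·13.34 = 4.653 kW
P_shaft = P_hyd/η = 4.653/0.82 = 5.675 kW

P_shaft ≈ 5.67 kW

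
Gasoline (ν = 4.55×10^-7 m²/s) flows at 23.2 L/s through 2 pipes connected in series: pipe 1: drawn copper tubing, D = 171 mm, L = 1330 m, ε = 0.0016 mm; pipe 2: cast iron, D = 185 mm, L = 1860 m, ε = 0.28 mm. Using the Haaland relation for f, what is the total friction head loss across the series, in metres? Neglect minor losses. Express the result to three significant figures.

H ≈ 14.1 m

Pipe 1: V = 1.010 m/s, Re = 3.80×10^5, ε/D = 9.36×10^-6, f = 0.01382, h_1 = f(L/D)V²/2g = 5.590 m
Pipe 2: V = 0.8631 m/s, Re = 3.51×10^5, ε/D = 0.00151, f = 0.02237, h_2 = f(L/D)V²/2g = 8.540 m
Series → Q common, losses add: H = Σh = 14.13 m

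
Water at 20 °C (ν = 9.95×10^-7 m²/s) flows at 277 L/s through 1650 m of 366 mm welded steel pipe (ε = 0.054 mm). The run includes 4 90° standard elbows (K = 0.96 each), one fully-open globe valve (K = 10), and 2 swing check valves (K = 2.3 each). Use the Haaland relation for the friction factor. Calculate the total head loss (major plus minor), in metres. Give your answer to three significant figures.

H_L ≈ 28.8 m

V = 4Q/(πD²) = 2.633 m/s; V²/2g = 0.3533 m
Re = 9.68×10^5, ε/D = 1.48×10^-4 → f = 0.01401 (Haaland)
Major: h_f = f(L/D)·V²/2g = 0.01401·4508·0.3533 = 22.31 m
Minor: ΣK = 18.4; h_m = ΣK·V²/2g = 6.515 m
Total H_L = 22.31 + 6.515 = 28.82 m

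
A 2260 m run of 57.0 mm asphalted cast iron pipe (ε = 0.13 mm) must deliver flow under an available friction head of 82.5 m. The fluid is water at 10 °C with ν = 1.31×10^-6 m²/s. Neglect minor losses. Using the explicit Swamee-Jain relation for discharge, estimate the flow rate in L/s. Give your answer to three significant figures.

Q ≈ 3.14 L/s

Swamee-Jain (Type II): Q = -0.965·√(gD⁵h_f/L)·ln[ε/(3.7D) + √(3.17ν²L/(gD³h_f))]
√(gD⁵h_f/L) = √(9.81·0.0570⁵·82.5/2260) = 4.642×10^-4
ε/(3.7D) = 6.16×10^-4; √(3.17ν²L/(gD³h_f)) = 2.86×10^-4
Q = -0.965·4.642×10^-4·ln(9.028×10^-4) = 0.003140 m³/s
Check: V = 1.23 m/s, Re = 5.35×10^4, f = 0.02724, h_f = 83.4 m ≈ 82.5 m ✓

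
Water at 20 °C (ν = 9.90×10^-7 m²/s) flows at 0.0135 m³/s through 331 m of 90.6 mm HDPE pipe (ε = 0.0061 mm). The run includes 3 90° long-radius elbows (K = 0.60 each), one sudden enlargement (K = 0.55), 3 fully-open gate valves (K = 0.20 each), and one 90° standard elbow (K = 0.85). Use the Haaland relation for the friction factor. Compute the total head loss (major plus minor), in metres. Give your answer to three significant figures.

V = 4Q/(πD²) = 2.094 m/s; V²/2g = 0.2235 m
Re = 1.92×10^5, ε/D = 6.73×10^-5 → f = 0.01607 (Haaland)
Major: h_f = f(L/D)·V²/2g = 0.01607·3653·0.2235 = 13.12 m
Minor: ΣK = 3.80; h_m = ΣK·V²/2g = 0.8493 m
Total H_L = 13.12 + 0.8493 = 13.97 m

H_L ≈ 14.0 m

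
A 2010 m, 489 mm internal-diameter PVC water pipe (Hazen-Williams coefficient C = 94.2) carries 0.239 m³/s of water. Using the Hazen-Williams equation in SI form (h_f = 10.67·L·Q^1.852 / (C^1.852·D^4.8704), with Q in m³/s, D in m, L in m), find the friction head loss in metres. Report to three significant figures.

h_f ≈ 10.9 m

h_f = 10.67·2010·0.239^1.852 / (94.2^1.852·0.489^4.8704) = 10.90 m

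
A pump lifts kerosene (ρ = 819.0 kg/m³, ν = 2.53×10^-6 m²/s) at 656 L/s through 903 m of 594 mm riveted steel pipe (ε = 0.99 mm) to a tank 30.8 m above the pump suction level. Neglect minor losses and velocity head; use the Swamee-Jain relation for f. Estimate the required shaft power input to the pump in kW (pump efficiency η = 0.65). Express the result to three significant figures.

P_shaft ≈ 330 kW

V = 4Q/(πD²) = 2.367 m/s; Re = 5.56×10^5; ε/D = 0.00167; f = 0.02281
h_f = f(L/D)V²/2g = 9.905 m
Total head H = z + h_f = 30.8 + 9.905 = 40.70 m
P_hyd = ρgQH = 819.0·9.81·0.656·40.70 = 214.5 kW
P_shaft = P_hyd/η = 214.5/0.65 = 330.1 kW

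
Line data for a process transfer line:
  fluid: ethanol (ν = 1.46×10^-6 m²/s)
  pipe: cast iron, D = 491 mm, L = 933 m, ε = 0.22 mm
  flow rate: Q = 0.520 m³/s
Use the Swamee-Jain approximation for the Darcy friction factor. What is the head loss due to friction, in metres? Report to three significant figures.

h_f ≈ 12.4 m

V = 4Q/(πD²) = 4·0.520/(π·0.491²) = 2.746 m/s
Re = VD/ν = 2.746·0.491/1.46×10^-6 = 9.24×10^5 → turbulent
ε/D = 0.22/491 = 4.48×10^-4
Swamee-Jain: f = 0.01698
h_f = f(L/D)V²/(2g) = 0.01698·(933/0.491)·2.746²/(2·9.81) = 12.41 m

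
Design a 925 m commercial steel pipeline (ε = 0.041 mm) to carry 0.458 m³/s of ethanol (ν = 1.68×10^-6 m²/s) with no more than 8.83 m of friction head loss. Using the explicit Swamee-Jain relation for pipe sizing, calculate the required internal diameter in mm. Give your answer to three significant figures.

D ≈ 482 mm

Swamee-Jain (Type III): D = 0.66·[ε^1.25·(LQ²/(gh_f))^4.75 + ν·Q^9.4·(L/(gh_f))^5.2]^0.04
LQ²/(gh_f) = 2.240; L/(gh_f) = 10.68
Term 1 = ε^1.25·(…)^4.75 = 1.51×10^-4; Term 2 = ν·Q^9.4·(…)^5.2 = 2.43×10^-4
D = 0.66·(1.51×10^-4 + 2.43×10^-4)^0.04 = 0.4824 m = 482 mm
Check: V = 2.51 m/s, Re = 7.20×10^5, f = 0.01371, h_f = 8.42 m ≈ 8.83 m ✓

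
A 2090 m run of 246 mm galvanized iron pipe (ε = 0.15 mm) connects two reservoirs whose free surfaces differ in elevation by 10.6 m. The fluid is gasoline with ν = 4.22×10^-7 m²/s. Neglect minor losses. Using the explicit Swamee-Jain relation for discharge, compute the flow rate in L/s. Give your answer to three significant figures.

Q ≈ 55.3 L/s

Swamee-Jain (Type II): Q = -0.965·√(gD⁵h_f/L)·ln[ε/(3.7D) + √(3.17ν²L/(gD³h_f))]
√(gD⁵h_f/L) = √(9.81·0.246⁵·10.6/2090) = 0.006695
ε/(3.7D) = 1.65×10^-4; √(3.17ν²L/(gD³h_f)) = 2.76×10^-5
Q = -0.965·0.006695·ln(1.924×10^-4) = 0.05528 m³/s
Check: V = 1.16 m/s, Re = 6.78×10^5, f = 0.01821, h_f = 10.7 m ≈ 10.6 m ✓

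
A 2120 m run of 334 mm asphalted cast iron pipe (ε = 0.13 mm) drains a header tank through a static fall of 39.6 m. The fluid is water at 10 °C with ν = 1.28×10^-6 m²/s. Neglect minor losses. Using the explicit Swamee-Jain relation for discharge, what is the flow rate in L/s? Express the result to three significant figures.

Q ≈ 238 L/s

Swamee-Jain (Type II): Q = -0.965·√(gD⁵h_f/L)·ln[ε/(3.7D) + √(3.17ν²L/(gD³h_f))]
√(gD⁵h_f/L) = √(9.81·0.334⁵·39.6/2120) = 0.02760
ε/(3.7D) = 1.05×10^-4; √(3.17ν²L/(gD³h_f)) = 2.76×10^-5
Q = -0.965·0.02760·ln(1.328×10^-4) = 0.2377 m³/s
Check: V = 2.71 m/s, Re = 7.08×10^5, f = 0.01673, h_f = 39.9 m ≈ 39.6 m ✓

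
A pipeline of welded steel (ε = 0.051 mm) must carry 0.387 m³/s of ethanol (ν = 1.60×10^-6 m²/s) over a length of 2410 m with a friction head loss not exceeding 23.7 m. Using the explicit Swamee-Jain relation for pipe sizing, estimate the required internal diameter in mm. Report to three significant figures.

D ≈ 452 mm

Swamee-Jain (Type III): D = 0.66·[ε^1.25·(LQ²/(gh_f))^4.75 + ν·Q^9.4·(L/(gh_f))^5.2]^0.04
LQ²/(gh_f) = 1.552; L/(gh_f) = 10.37
Term 1 = ε^1.25·(…)^4.75 = 3.48×10^-5; Term 2 = ν·Q^9.4·(…)^5.2 = 4.07×10^-5
D = 0.66·(3.48×10^-5 + 4.07×10^-5)^0.04 = 0.4515 m = 452 mm
Check: V = 2.42 m/s, Re = 6.82×10^5, f = 0.01416, h_f = 22.5 m ≈ 23.7 m ✓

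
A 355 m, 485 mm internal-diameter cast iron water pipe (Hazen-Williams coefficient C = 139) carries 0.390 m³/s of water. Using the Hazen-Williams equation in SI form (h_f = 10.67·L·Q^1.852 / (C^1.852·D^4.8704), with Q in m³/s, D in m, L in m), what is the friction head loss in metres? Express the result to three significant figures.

h_f = 10.67·355·0.390^1.852 / (139^1.852·0.485^4.8704) = 2.414 m

h_f ≈ 2.41 m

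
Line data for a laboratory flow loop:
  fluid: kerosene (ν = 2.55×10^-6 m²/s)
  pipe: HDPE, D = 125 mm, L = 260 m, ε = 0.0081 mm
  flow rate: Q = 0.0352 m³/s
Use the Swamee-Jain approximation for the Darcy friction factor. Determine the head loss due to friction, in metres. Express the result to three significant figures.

V = 4Q/(πD²) = 4·0.0352/(π·0.125²) = 2.868 m/s
Re = VD/ν = 2.868·0.125/2.55×10^-6 = 1.41×10^5 → turbulent
ε/D = 0.0081/125 = 6.48×10^-5
Swamee-Jain: f = 0.01713
h_f = f(L/D)V²/(2g) = 0.01713·(260/0.125)·2.868²/(2·9.81) = 14.94 m

h_f ≈ 14.9 m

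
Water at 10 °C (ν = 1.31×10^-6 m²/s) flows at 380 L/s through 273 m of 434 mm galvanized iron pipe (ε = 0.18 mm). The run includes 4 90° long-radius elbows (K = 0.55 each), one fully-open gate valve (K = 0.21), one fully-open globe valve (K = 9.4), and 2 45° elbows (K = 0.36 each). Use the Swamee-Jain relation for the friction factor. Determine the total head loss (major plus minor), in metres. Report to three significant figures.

V = 4Q/(πD²) = 2.569 m/s; V²/2g = 0.3363 m
Re = 8.51×10^5, ε/D = 4.15×10^-4 → f = 0.01679 (Swamee-Jain)
Major: h_f = f(L/D)·V²/2g = 0.01679·629.0·0.3363 = 3.552 m
Minor: ΣK = 12.5; h_m = ΣK·V²/2g = 4.214 m
Total H_L = 3.552 + 4.214 = 7.766 m

H_L ≈ 7.77 m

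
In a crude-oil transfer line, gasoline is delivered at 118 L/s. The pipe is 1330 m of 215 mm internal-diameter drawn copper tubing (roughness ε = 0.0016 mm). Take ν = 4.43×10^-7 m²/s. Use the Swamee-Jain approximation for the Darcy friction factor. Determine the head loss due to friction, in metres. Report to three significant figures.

V = 4Q/(πD²) = 4·0.118/(π·0.215²) = 3.250 m/s
Re = VD/ν = 3.250·0.215/4.43×10^-7 = 1.58×10^6 → turbulent
ε/D = 0.0016/215 = 7.44×10^-6
Swamee-Jain: f = 0.01101
h_f = f(L/D)V²/(2g) = 0.01101·(1330/0.215)·3.250²/(2·9.81) = 36.67 m

h_f ≈ 36.7 m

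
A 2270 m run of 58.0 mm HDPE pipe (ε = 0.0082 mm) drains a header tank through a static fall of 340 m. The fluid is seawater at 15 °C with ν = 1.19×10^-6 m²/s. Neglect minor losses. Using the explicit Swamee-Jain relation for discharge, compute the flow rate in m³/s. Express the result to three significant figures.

Q ≈ 0.00826 m³/s

Swamee-Jain (Type II): Q = -0.965·√(gD⁵h_f/L)·ln[ε/(3.7D) + √(3.17ν²L/(gD³h_f))]
√(gD⁵h_f/L) = √(9.81·0.0580⁵·340/2270) = 9.820×10^-4
ε/(3.7D) = 3.82×10^-5; √(3.17ν²L/(gD³h_f)) = 1.25×10^-4
Q = -0.965·9.820×10^-4·ln(1.633×10^-4) = 0.008263 m³/s
Check: V = 3.13 m/s, Re = 1.52×10^5, f = 0.01741, h_f = 340 m ≈ 340 m ✓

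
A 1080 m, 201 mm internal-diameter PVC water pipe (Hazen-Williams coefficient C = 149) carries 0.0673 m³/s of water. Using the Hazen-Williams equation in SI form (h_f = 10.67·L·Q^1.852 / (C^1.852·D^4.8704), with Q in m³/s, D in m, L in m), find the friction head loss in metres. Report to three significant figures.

h_f ≈ 18.2 m

h_f = 10.67·1080·0.0673^1.852 / (149^1.852·0.201^4.8704) = 18.20 m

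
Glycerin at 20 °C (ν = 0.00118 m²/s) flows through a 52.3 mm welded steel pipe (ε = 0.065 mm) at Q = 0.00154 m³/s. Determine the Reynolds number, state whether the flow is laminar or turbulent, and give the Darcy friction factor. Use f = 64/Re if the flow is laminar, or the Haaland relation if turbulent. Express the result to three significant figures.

Re ≈ 31.8; laminar; f = 64/Re ≈ 2.01

V = 4Q/(πD²) = 0.7168 m/s
Re = VD/ν = 0.7168·0.0523/0.00118 = 31.8
Re < 2300 → laminar → f = 64/Re = 2.014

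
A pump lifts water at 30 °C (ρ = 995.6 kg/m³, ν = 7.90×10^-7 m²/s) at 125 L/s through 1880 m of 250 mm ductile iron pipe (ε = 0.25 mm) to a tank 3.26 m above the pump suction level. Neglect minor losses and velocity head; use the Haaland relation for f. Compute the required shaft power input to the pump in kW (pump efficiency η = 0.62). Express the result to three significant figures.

P_shaft ≈ 104 kW

V = 4Q/(πD²) = 2.546 m/s; Re = 8.06×10^5; ε/D = 0.00100; f = 0.02000
h_f = f(L/D)V²/2g = 49.72 m
Total head H = z + h_f = 3.26 + 49.72 = 52.98 m
P_hyd = ρgQH = 995.6·9.81·0.125·52.98 = 64.68 kW
P_shaft = P_hyd/η = 64.68/0.62 = 104.3 kW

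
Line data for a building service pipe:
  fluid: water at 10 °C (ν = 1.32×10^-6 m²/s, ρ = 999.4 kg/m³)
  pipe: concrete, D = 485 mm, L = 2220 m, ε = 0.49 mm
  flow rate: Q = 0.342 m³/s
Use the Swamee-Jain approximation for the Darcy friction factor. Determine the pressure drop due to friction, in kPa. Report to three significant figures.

V = 4Q/(πD²) = 4·0.342/(π·0.485²) = 1.851 m/s
Re = VD/ν = 1.851·0.485/1.32×10^-6 = 6.80×10^5 → turbulent
ε/D = 0.49/485 = 0.00101
Swamee-Jain: f = 0.02023
h_f = f(L/D)V²/(2g) = 0.02023·(2220/0.485)·1.851²/(2·9.81) = 16.18 m
Δp = ρg·h_f = 999.4·9.81·16.18 = 158.6 kPa

Δp ≈ 159 kPa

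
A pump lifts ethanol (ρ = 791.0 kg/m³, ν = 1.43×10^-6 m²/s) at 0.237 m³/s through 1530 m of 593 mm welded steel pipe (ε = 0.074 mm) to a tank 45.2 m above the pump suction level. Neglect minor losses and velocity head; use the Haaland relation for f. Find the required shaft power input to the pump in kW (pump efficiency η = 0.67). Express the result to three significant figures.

P_shaft ≈ 128 kW

V = 4Q/(πD²) = 0.8581 m/s; Re = 3.56×10^5; ε/D = 1.25×10^-4; f = 0.01511
h_f = f(L/D)V²/2g = 1.463 m
Total head H = z + h_f = 45.2 + 1.463 = 46.66 m
P_hyd = ρgQH = 791.0·9.81·0.237·46.66 = 85.82 kW
P_shaft = P_hyd/η = 85.82/0.67 = 128.1 kW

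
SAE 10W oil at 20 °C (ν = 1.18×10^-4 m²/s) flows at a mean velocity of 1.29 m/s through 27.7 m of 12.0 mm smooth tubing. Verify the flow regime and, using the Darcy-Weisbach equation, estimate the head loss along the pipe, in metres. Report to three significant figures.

h_f ≈ 95.5 m

Re = VD/ν = 1.29·0.01200/1.18×10^-4 = 131 → laminar (Re < 2300)
f = 64/Re = 0.4879
h_f = f(L/D)V²/(2g) = 0.4879·(27.7/0.01200)·1.29²/(2·9.81) = 95.51 m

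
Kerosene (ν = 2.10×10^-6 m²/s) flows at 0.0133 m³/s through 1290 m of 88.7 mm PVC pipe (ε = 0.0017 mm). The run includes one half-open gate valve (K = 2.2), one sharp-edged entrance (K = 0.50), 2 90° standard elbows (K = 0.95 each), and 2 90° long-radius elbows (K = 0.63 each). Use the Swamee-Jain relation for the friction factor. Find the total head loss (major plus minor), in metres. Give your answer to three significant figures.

V = 4Q/(πD²) = 2.152 m/s; V²/2g = 0.2361 m
Re = 9.09×10^4, ε/D = 1.92×10^-5 → f = 0.01833 (Swamee-Jain)
Major: h_f = f(L/D)·V²/2g = 0.01833·14543·0.2361 = 62.96 m
Minor: ΣK = 5.86; h_m = ΣK·V²/2g = 1.384 m
Total H_L = 62.96 + 1.384 = 64.34 m

H_L ≈ 64.3 m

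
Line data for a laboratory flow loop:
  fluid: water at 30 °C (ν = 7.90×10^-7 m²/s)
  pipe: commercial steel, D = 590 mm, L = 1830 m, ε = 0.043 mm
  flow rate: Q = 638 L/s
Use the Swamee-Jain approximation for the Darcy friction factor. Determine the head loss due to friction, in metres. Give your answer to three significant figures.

V = 4Q/(πD²) = 4·0.638/(π·0.590²) = 2.334 m/s
Re = VD/ν = 2.334·0.590/7.90×10^-7 = 1.74×10^6 → turbulent
ε/D = 0.043/590 = 7.29×10^-5
Swamee-Jain: f = 0.01249
h_f = f(L/D)V²/(2g) = 0.01249·(1830/0.590)·2.334²/(2·9.81) = 10.75 m

h_f ≈ 10.8 m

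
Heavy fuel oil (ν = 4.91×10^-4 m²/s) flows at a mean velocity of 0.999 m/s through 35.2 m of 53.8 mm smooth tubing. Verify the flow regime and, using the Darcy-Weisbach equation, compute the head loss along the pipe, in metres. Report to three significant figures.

h_f ≈ 19.5 m

Re = VD/ν = 0.999·0.05380/4.91×10^-4 = 109 → laminar (Re < 2300)
f = 64/Re = 0.5847
h_f = f(L/D)V²/(2g) = 0.5847·(35.2/0.05380)·0.999²/(2·9.81) = 19.46 m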